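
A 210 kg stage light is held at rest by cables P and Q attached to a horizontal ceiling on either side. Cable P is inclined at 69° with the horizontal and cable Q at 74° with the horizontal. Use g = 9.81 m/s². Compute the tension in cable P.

Weight W = 210 × 9.81 = 2060 N acts straight down.
Horizontal: T_P cos 69° = T_Q cos 74°  →  T_Q = 1.3 T_P.
Vertical: T_P sin 69° + T_Q sin 74° = 2060.
Substituting the horizontal relation into the vertical equation gives 2.183 T_P = 2060, so T_P = 943.5 N.

T_P ≈ 944 N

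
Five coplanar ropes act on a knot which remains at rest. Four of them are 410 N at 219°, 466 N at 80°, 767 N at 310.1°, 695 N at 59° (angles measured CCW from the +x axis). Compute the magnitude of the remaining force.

F ≈ 649 N

Sum the known components: ΣF_x = 614.3 N, ΣF_y = 209.9 N.
For equilibrium the remaining force must supply (−ΣF_x, −ΣF_y) = (-614.3, -209.9) N.
Magnitude = √((-614.3)² + (-209.9)²) = 649.2 N; direction = atan2(-209.9, -614.3) = 198.9°.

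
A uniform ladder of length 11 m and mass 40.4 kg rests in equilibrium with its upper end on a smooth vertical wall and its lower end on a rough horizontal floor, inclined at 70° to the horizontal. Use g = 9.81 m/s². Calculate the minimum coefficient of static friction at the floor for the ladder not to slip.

ΣF_y = 0: N_floor = 40.4×9.81 = 396.32 N.
Torques about the foot: N_wall · 11 sin 70° = 40.4×9.81×5.5 cos 70° → N_wall = 72.125 N.
ΣF_x = 0: f_floor = N_wall = 72.125 N.
μ_min = f_floor / N_floor = 72.125 / 396.32 = 0.182.

μ_min ≈ 0.182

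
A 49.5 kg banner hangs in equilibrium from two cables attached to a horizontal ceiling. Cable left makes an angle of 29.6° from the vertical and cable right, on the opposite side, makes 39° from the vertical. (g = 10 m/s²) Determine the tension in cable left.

Angles from the horizontal: cable left is 90° − 29.6° = 60.4°, cable right is 90° − 39° = 51°.
Weight W = 49.5 × 10 = 495 N acts straight down.
Horizontal: T_left cos 60.4° = T_right cos 51°  →  T_right = 0.7849 T_left.
Vertical: T_left sin 60.4° + T_right sin 51° = 495.
Substituting the horizontal relation into the vertical equation gives 1.479 T_left = 495, so T_left = 334.6 N.

T_left ≈ 335 N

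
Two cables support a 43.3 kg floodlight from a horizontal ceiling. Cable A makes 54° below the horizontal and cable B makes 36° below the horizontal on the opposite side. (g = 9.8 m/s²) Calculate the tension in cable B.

Weight W = 43.3 × 9.8 = 424.3 N acts straight down.
Horizontal: T_A cos 54° = T_B cos 36°  →  T_A = 1.376 T_B.
Vertical: T_A sin 54° + T_B sin 36° = 424.3.
Substituting the horizontal relation into the vertical equation gives 1.701 T_B = 424.3, so T_B = 249.4 N.

T_B ≈ 249 N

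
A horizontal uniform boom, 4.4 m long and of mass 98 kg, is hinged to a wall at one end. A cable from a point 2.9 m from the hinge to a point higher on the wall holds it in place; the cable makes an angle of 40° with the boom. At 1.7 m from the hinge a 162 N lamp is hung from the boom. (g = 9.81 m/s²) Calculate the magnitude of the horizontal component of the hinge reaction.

H_x ≈ 982 N

Take torques about the hinge: T sin 40° · 2.9 = 98×9.81×2.2 + 162×1.7 = 2390.4 N·m.
So T = 2390.4 / (0.6428 × 2.9) = 1282.4 N.
ΣF_x = 0: H_x = T cos 40° = 982.35 N.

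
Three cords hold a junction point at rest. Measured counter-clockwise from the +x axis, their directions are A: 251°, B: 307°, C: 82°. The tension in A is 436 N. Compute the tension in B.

Resolve: ΣF_x = 436 cos 251° + T_B cos 307° + T_C cos 82° = 0.
        ΣF_y = 436 sin 251° + T_B sin 307° + T_C sin 82° = 0.
The known terms sum to (-141.9, -412.2) N, so 0.6018 T_B + 0.1392 T_C = 141.9 and -0.7986 T_B + 0.9903 T_C = 412.2.
Solving simultaneously: T_B = 117.7 N, T_C = 511.2 N.

T_B ≈ 118 N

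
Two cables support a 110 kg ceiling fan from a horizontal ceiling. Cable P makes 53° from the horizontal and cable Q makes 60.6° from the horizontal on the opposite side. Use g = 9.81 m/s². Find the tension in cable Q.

Weight W = 110 × 9.81 = 1079 N acts straight down.
Horizontal: T_P cos 53° = T_Q cos 60.6°  →  T_P = 0.8157 T_Q.
Vertical: T_P sin 53° + T_Q sin 60.6° = 1079.
Substituting the horizontal relation into the vertical equation gives 1.523 T_Q = 1079, so T_Q = 708.7 N.

T_Q ≈ 709 N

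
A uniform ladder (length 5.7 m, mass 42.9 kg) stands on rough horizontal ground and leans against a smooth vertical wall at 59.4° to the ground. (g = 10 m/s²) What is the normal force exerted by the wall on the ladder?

Torques about the foot: N_wall · 5.7 sin 59.4° = 42.9×10×2.85 cos 59.4° → N_wall = 126.85 N.

N_wall ≈ 127 N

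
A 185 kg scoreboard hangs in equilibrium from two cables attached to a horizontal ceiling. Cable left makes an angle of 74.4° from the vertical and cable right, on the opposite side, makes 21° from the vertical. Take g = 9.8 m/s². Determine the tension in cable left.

T_left ≈ 653 N

Angles from the horizontal: cable left is 90° − 74.4° = 15.6°, cable right is 90° − 21° = 69°.
Weight W = 185 × 9.8 = 1813 N acts straight down.
Horizontal: T_left cos 15.6° = T_right cos 69°  →  T_right = 2.688 T_left.
Vertical: T_left sin 15.6° + T_right sin 69° = 1813.
Substituting the horizontal relation into the vertical equation gives 2.778 T_left = 1813, so T_left = 652.6 N.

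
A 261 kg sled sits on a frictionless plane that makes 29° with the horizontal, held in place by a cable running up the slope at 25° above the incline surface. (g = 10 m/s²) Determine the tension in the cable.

Take axes along and perpendicular to the incline. Weight components: W sin 29° = 1265 N down-slope, W cos 29° = 2283 N into the surface.
Along incline: T cos 25° = W sin 29° → T = 1396 N.
Perpendicular: N = W cos 29° − T sin 25° = 1693 N.

T ≈ 1400 N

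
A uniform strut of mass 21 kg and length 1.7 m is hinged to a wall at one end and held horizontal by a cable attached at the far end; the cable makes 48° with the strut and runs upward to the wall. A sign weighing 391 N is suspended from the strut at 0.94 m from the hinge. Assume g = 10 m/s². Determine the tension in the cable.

Take torques about the hinge: T sin 48° · 1.7 = 21×10×0.85 + 391×0.94 = 546.04 N·m.
So T = 546.04 / (0.7431 × 1.7) = 432.22 N.

T ≈ 432 N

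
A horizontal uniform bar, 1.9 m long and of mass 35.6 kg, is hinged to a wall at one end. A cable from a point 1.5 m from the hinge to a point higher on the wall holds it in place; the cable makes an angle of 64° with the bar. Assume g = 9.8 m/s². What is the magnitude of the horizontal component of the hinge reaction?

H_x ≈ 108 N

Take torques about the hinge: T sin 64° · 1.5 = 35.6×9.8×0.95 = 331.44 N·m.
So T = 331.44 / (0.8988 × 1.5) = 245.84 N.
ΣF_x = 0: H_x = T cos 64° = 107.77 N.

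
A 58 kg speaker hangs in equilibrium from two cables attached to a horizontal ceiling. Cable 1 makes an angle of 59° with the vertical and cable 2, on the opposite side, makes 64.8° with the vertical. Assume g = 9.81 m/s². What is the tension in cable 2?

Angles from the horizontal: cable 1 is 90° − 59° = 31°, cable 2 is 90° − 64.8° = 25.2°.
Weight W = 58 × 9.81 = 569 N acts straight down.
Horizontal: T_1 cos 31° = T_2 cos 25.2°  →  T_1 = 1.056 T_2.
Vertical: T_1 sin 31° + T_2 sin 25.2° = 569.
Substituting the horizontal relation into the vertical equation gives 0.9695 T_2 = 569, so T_2 = 586.9 N.

T_2 ≈ 587 N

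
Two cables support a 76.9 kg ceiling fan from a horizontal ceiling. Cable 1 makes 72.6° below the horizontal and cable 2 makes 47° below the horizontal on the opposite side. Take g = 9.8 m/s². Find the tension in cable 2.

Weight W = 76.9 × 9.8 = 753.6 N acts straight down.
Horizontal: T_1 cos 72.6° = T_2 cos 47°  →  T_1 = 2.281 T_2.
Vertical: T_1 sin 72.6° + T_2 sin 47° = 753.6.
Substituting the horizontal relation into the vertical equation gives 2.908 T_2 = 753.6, so T_2 = 259.2 N.

T_2 ≈ 259 N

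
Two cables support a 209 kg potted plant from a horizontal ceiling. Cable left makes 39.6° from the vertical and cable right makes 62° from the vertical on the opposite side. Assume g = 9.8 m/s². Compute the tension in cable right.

T_right ≈ 1330 N

Angles from the horizontal: cable left is 90° − 39.6° = 50.4°, cable right is 90° − 62° = 28°.
Weight W = 209 × 9.8 = 2048 N acts straight down.
Horizontal: T_left cos 50.4° = T_right cos 28°  →  T_left = 1.385 T_right.
Vertical: T_left sin 50.4° + T_right sin 28° = 2048.
Substituting the horizontal relation into the vertical equation gives 1.537 T_right = 2048, so T_right = 1333 N.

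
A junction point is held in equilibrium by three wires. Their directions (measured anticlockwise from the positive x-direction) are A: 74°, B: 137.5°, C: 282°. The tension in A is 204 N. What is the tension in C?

Resolve: ΣF_x = 204 cos 74° + T_B cos 137.5° + T_C cos 282° = 0.
        ΣF_y = 204 sin 74° + T_B sin 137.5° + T_C sin 282° = 0.
The known terms sum to (56.23, 196.1) N, so -0.7373 T_B + 0.2079 T_C = -56.23 and 0.6756 T_B − 0.9781 T_C = -196.1.
Solving simultaneously: T_B = 164.9 N, T_C = 314.4 N.

T_C ≈ 314 N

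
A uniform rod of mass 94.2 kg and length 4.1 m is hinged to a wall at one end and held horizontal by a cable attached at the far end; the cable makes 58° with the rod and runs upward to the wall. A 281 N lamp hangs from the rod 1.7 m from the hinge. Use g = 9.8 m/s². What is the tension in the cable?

T ≈ 682 N

Take torques about the hinge: T sin 58° · 4.1 = 94.2×9.8×2.05 + 281×1.7 = 2370.2 N·m.
So T = 2370.2 / (0.8480 × 4.1) = 681.67 N.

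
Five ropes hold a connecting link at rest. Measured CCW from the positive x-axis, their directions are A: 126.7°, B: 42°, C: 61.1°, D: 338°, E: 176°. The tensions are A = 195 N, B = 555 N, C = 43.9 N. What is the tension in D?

Resolve: ΣF_x = 195 cos 126.7° + 555 cos 42° + 43.9 cos 61.1° + T_D cos 338° + T_E cos 176° = 0.
        ΣF_y = 195 sin 126.7° + 555 sin 42° + 43.9 sin 61.1° + T_D sin 338° + T_E sin 176° = 0.
The known terms sum to (317.1, 566.1) N, so 0.9272 T_D − 0.9976 T_E = -317.1 and -0.3746 T_D + 0.0698 T_E = -566.1.
Solving simultaneously: T_D = 1899 N, T_E = 2083 N.

T_D ≈ 1900 N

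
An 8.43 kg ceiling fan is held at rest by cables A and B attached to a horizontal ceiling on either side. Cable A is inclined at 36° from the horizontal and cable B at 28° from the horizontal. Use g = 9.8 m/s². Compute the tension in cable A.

T_A ≈ 81.2 N

Weight W = 8.43 × 9.8 = 82.61 N acts straight down.
Horizontal: T_A cos 36° = T_B cos 28°  →  T_B = 0.9163 T_A.
Vertical: T_A sin 36° + T_B sin 28° = 82.61.
Substituting the horizontal relation into the vertical equation gives 1.018 T_A = 82.61, so T_A = 81.16 N.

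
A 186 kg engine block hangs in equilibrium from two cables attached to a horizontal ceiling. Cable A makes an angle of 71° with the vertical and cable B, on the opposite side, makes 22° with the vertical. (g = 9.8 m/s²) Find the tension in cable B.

T_B ≈ 1730 N

Angles from the horizontal: cable A is 90° − 71° = 19°, cable B is 90° − 22° = 68°.
Weight W = 186 × 9.8 = 1823 N acts straight down.
Horizontal: T_A cos 19° = T_B cos 68°  →  T_A = 0.3962 T_B.
Vertical: T_A sin 19° + T_B sin 68° = 1823.
Substituting the horizontal relation into the vertical equation gives 1.056 T_B = 1823, so T_B = 1726 N.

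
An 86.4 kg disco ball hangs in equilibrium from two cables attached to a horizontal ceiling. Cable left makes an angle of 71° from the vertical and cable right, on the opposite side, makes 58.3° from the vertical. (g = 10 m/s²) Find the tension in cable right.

Angles from the horizontal: cable left is 90° − 71° = 19°, cable right is 90° − 58.3° = 31.7°.
Weight W = 86.4 × 10 = 864 N acts straight down.
Horizontal: T_left cos 19° = T_right cos 31.7°  →  T_left = 0.8998 T_right.
Vertical: T_left sin 19° + T_right sin 31.7° = 864.
Substituting the horizontal relation into the vertical equation gives 0.8184 T_right = 864, so T_right = 1056 N.

T_right ≈ 1060 N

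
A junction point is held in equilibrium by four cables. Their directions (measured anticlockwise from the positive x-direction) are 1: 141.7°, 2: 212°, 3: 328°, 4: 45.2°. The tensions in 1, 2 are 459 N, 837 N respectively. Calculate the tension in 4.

T_4 ≈ 720 N

Resolve: ΣF_x = 459 cos 141.7° + 837 cos 212° + T_3 cos 328° + T_4 cos 45.2° = 0.
        ΣF_y = 459 sin 141.7° + 837 sin 212° + T_3 sin 328° + T_4 sin 45.2° = 0.
The known terms sum to (-1070, -159.1) N, so 0.8480 T_3 + 0.7046 T_4 = 1070 and -0.5299 T_3 + 0.7096 T_4 = 159.1.
Solving simultaneously: T_3 = 663.7 N, T_4 = 719.8 N.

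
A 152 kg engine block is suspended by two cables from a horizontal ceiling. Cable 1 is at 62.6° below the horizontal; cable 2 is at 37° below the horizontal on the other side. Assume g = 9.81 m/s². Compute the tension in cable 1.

Weight W = 152 × 9.81 = 1491 N acts straight down.
Horizontal: T_1 cos 62.6° = T_2 cos 37°  →  T_2 = 0.5762 T_1.
Vertical: T_1 sin 62.6° + T_2 sin 37° = 1491.
Substituting the horizontal relation into the vertical equation gives 1.235 T_1 = 1491, so T_1 = 1208 N.

T_1 ≈ 1210 N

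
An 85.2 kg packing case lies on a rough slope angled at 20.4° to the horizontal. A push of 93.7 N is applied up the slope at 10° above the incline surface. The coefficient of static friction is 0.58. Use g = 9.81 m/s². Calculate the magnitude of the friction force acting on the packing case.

Axes along / perpendicular to the incline. W sin 20.4° = 291.3 N down-slope; W cos 20.4° = 783.4 N into the surface.
Perpendicular: N = W cos 20.4° − P sin 10° = 783.4 − 16.27 = 767.1 N.
Along incline: P cos 10° + f = W sin 20.4° (friction acts up-slope) → f = 291.3 − 92.28 = 199.1 N.
|f| = 199.1 N ≤ μN = 444.9 N, so the packing case is indeed static.

f ≈ 199 N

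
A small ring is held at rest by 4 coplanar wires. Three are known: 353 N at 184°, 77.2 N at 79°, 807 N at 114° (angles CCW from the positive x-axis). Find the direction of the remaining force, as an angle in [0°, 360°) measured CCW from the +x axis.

Sum the known components: ΣF_x = -665.6 N, ΣF_y = 788.4 N.
For equilibrium the remaining force must supply (−ΣF_x, −ΣF_y) = (665.6, -788.4) N.
Magnitude = √((665.6)² + (-788.4)²) = 1032 N; direction = atan2(-788.4, 665.6) = 310.2°.

θ ≈ 310°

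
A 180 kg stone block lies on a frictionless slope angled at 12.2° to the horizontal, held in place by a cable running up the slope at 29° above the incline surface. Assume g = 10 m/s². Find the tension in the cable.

T ≈ 435 N

Take axes along and perpendicular to the incline. Weight components: W sin 12.2° = 380.4 N down-slope, W cos 12.2° = 1759 N into the surface.
Along incline: T cos 29° = W sin 12.2° → T = 434.9 N.
Perpendicular: N = W cos 12.2° − T sin 29° = 1548 N.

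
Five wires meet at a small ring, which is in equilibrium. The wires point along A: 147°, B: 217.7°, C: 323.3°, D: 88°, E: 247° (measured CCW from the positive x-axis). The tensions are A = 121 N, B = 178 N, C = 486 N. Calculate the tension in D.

Resolve: ΣF_x = 121 cos 147° + 178 cos 217.7° + 486 cos 323.3° + T_D cos 88° + T_E cos 247° = 0.
        ΣF_y = 121 sin 147° + 178 sin 217.7° + 486 sin 323.3° + T_D sin 88° + T_E sin 247° = 0.
The known terms sum to (147.3, -333.4) N, so 0.0349 T_D − 0.3907 T_E = -147.3 and 0.9994 T_D − 0.9205 T_E = 333.4.
Solving simultaneously: T_D = 742 N, T_E = 443.4 N.

T_D ≈ 742 N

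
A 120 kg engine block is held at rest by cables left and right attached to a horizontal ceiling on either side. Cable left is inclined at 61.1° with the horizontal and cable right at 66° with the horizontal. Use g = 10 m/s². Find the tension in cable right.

T_right ≈ 727 N

Weight W = 120 × 10 = 1200 N acts straight down.
Horizontal: T_left cos 61.1° = T_right cos 66°  →  T_left = 0.8416 T_right.
Vertical: T_left sin 61.1° + T_right sin 66° = 1200.
Substituting the horizontal relation into the vertical equation gives 1.65 T_right = 1200, so T_right = 727.1 N.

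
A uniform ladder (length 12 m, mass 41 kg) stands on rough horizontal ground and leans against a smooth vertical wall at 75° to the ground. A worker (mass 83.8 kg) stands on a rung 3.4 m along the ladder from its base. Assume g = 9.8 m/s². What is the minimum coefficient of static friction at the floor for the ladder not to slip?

ΣF_y = 0: N_floor = 41×9.8 + 83.8×9.8 = 1223 N.
Torques about the foot: N_wall · 12 sin 75° = 41×9.8×6 cos 75° + 83.8×9.8×3.4 cos 75° → N_wall = 116.18 N.
ΣF_x = 0: f_floor = N_wall = 116.18 N.
μ_min = f_floor / N_floor = 116.18 / 1223 = 0.09499.

μ_min ≈ 0.0950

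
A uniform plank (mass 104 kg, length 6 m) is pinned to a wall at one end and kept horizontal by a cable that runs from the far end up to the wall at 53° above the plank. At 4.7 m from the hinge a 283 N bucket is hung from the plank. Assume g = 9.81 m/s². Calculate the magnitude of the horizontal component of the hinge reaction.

H_x ≈ 551 N

Take torques about the hinge: T sin 53° · 6 = 104×9.81×3 + 283×4.7 = 4390.8 N·m.
So T = 4390.8 / (0.7986 × 6) = 916.32 N.
ΣF_x = 0: H_x = T cos 53° = 551.45 N.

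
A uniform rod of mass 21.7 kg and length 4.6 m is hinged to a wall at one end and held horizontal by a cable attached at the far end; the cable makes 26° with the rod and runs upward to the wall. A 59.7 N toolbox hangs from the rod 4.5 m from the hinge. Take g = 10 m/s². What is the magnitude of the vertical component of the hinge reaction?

Take torques about the hinge: T sin 26° · 4.6 = 21.7×10×2.3 + 59.7×4.5 = 767.75 N·m.
So T = 767.75 / (0.4384 × 4.6) = 380.73 N.
ΣF_y = 0: H_y = (21.7×10 + 59.7) − T sin 26° = 276.7 − 166.9 = 109.8 N.

|H_y| ≈ 110 N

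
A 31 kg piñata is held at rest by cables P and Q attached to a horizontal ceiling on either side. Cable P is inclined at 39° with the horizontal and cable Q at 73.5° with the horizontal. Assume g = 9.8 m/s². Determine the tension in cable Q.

Weight W = 31 × 9.8 = 303.8 N acts straight down.
Horizontal: T_P cos 39° = T_Q cos 73.5°  →  T_P = 0.3655 T_Q.
Vertical: T_P sin 39° + T_Q sin 73.5° = 303.8.
Substituting the horizontal relation into the vertical equation gives 1.189 T_Q = 303.8, so T_Q = 255.5 N.

T_Q ≈ 256 N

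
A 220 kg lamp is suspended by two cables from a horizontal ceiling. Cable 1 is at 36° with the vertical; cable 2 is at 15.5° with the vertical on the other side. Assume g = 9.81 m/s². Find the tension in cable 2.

Angles from the horizontal: cable 1 is 90° − 36° = 54°, cable 2 is 90° − 15.5° = 74.5°.
Weight W = 220 × 9.81 = 2158 N acts straight down.
Horizontal: T_1 cos 54° = T_2 cos 74.5°  →  T_1 = 0.4547 T_2.
Vertical: T_1 sin 54° + T_2 sin 74.5° = 2158.
Substituting the horizontal relation into the vertical equation gives 1.331 T_2 = 2158, so T_2 = 1621 N.

T_2 ≈ 1620 N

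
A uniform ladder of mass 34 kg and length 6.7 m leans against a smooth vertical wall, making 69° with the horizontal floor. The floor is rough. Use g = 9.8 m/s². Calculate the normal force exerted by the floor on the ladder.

ΣF_y = 0: N_floor = 34×9.8 = 333.2 N.

N_floor ≈ 333 N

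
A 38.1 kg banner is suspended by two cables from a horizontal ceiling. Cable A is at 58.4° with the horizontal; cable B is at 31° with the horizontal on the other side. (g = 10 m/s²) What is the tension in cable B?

T_B ≈ 200 N

Weight W = 38.1 × 10 = 381 N acts straight down.
Horizontal: T_A cos 58.4° = T_B cos 31°  →  T_A = 1.636 T_B.
Vertical: T_A sin 58.4° + T_B sin 31° = 381.
Substituting the horizontal relation into the vertical equation gives 1.908 T_B = 381, so T_B = 199.6 N.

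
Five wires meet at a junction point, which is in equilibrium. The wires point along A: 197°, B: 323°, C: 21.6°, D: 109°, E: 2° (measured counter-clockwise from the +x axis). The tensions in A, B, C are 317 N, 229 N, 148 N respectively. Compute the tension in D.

T_D ≈ 185 N

Resolve: ΣF_x = 317 cos 197° + 229 cos 323° + 148 cos 21.6° + T_D cos 109° + T_E cos 2° = 0.
        ΣF_y = 317 sin 197° + 229 sin 323° + 148 sin 21.6° + T_D sin 109° + T_E sin 2° = 0.
The known terms sum to (17.35, -176) N, so -0.3256 T_D + 0.9994 T_E = -17.35 and 0.9455 T_D + 0.0349 T_E = 176.
Solving simultaneously: T_D = 184.6 N, T_E = 42.77 N.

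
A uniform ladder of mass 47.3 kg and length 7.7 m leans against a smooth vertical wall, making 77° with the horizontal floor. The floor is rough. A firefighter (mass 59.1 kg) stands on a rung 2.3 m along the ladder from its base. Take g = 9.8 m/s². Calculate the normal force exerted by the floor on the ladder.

ΣF_y = 0: N_floor = 47.3×9.8 + 59.1×9.8 = 1042.7 N.

N_floor ≈ 1040 N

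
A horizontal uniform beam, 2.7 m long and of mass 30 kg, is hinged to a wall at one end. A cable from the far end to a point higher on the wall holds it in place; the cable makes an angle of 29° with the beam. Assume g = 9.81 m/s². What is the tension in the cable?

T ≈ 304 N

Take torques about the hinge: T sin 29° · 2.7 = 30×9.81×1.35 = 397.31 N·m.
So T = 397.31 / (0.4848 × 2.7) = 303.52 N.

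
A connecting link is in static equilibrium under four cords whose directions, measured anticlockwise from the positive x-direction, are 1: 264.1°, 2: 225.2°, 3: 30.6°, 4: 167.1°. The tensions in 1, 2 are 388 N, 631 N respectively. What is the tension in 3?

T_3 ≈ 1340 N

Resolve: ΣF_x = 388 cos 264.1° + 631 cos 225.2° + T_3 cos 30.6° + T_4 cos 167.1° = 0.
        ΣF_y = 388 sin 264.1° + 631 sin 225.2° + T_3 sin 30.6° + T_4 sin 167.1° = 0.
The known terms sum to (-484.5, -833.7) N, so 0.8607 T_3 − 0.9748 T_4 = 484.5 and 0.5090 T_3 + 0.2233 T_4 = 833.7.
Solving simultaneously: T_3 = 1338 N, T_4 = 684.2 N.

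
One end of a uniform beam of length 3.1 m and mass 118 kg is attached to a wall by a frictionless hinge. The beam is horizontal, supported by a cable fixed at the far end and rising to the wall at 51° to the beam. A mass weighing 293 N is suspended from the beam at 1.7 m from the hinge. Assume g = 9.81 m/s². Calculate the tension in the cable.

Take torques about the hinge: T sin 51° · 3.1 = 118×9.81×1.55 + 293×1.7 = 2292.3 N·m.
So T = 2292.3 / (0.7771 × 3.1) = 951.52 N.

T ≈ 952 N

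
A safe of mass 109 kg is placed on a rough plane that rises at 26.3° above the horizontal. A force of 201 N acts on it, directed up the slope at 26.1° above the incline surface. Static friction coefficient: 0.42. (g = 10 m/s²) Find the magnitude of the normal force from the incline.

N ≈ 889 N

Axes along / perpendicular to the incline. W sin 26.3° = 482.9 N down-slope; W cos 26.3° = 977.2 N into the surface.
Perpendicular: N = W cos 26.3° − P sin 26.1° = 977.2 − 88.43 = 888.7 N.
Along incline: P cos 26.1° + f = W sin 26.3° (friction acts up-slope) → f = 482.9 − 180.5 = 302.4 N.
|f| = 302.4 N ≤ μN = 373.3 N, so the safe is indeed static.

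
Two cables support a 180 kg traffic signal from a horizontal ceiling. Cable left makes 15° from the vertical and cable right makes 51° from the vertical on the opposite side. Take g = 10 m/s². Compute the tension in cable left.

T_left ≈ 1530 N

Angles from the horizontal: cable left is 90° − 15° = 75°, cable right is 90° − 51° = 39°.
Weight W = 180 × 10 = 1800 N acts straight down.
Horizontal: T_left cos 75° = T_right cos 39°  →  T_right = 0.333 T_left.
Vertical: T_left sin 75° + T_right sin 39° = 1800.
Substituting the horizontal relation into the vertical equation gives 1.176 T_left = 1800, so T_left = 1531 N.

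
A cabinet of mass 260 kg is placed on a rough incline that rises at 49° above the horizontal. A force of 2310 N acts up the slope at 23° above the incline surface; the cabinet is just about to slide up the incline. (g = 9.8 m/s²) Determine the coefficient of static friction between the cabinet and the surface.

μ ≈ 0.264

On the verge of sliding up the incline, friction is at its maximum μN and acts down the slope.
Perpendicular to incline: N = W cos 49° − P sin 23° = 1672 − 902.6 = 769 N.
Along incline: P cos 23° − μN = W sin 49° → μ = −(W sin 49° − P cos 23°) / N = 0.2644.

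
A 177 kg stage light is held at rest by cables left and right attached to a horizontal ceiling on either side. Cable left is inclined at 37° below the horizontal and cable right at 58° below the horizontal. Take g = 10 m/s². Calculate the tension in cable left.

Weight W = 177 × 10 = 1770 N acts straight down.
Horizontal: T_left cos 37° = T_right cos 58°  →  T_right = 1.507 T_left.
Vertical: T_left sin 37° + T_right sin 58° = 1770.
Substituting the horizontal relation into the vertical equation gives 1.88 T_left = 1770, so T_left = 941.5 N.

T_left ≈ 942 N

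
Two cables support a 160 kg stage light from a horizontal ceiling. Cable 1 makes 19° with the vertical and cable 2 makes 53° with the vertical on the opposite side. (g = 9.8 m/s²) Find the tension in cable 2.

Angles from the horizontal: cable 1 is 90° − 19° = 71°, cable 2 is 90° − 53° = 37°.
Weight W = 160 × 9.8 = 1568 N acts straight down.
Horizontal: T_1 cos 71° = T_2 cos 37°  →  T_1 = 2.453 T_2.
Vertical: T_1 sin 71° + T_2 sin 37° = 1568.
Substituting the horizontal relation into the vertical equation gives 2.921 T_2 = 1568, so T_2 = 536.8 N.

T_2 ≈ 537 N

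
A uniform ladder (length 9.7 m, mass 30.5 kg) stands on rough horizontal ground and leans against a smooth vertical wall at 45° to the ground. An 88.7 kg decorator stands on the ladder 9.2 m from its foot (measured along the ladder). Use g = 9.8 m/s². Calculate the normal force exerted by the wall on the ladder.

Torques about the foot: N_wall · 9.7 sin 45° = 30.5×9.8×4.85 cos 45° + 88.7×9.8×9.2 cos 45° → N_wall = 973.9 N.

N_wall ≈ 974 N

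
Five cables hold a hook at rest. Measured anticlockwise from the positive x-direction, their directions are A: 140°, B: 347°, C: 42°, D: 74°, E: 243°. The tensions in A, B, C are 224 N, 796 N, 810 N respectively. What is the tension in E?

Resolve: ΣF_x = 224 cos 140° + 796 cos 347° + 810 cos 42° + T_D cos 74° + T_E cos 243° = 0.
        ΣF_y = 224 sin 140° + 796 sin 347° + 810 sin 42° + T_D sin 74° + T_E sin 243° = 0.
The known terms sum to (1206, 506.9) N, so 0.2756 T_D − 0.4540 T_E = -1206 and 0.9613 T_D − 0.8910 T_E = -506.9.
Solving simultaneously: T_D = 4425 N, T_E = 5343 N.

T_E ≈ 5340 N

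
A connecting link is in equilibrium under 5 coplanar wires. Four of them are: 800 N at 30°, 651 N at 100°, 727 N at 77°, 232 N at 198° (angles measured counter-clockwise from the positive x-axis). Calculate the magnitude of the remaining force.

F ≈ 1760 N

Sum the known components: ΣF_x = 522.7 N, ΣF_y = 1678 N.
For equilibrium the remaining force must supply (−ΣF_x, −ΣF_y) = (-522.7, -1678) N.
Magnitude = √((-522.7)² + (-1678)²) = 1757 N; direction = atan2(-1678, -522.7) = 252.7°.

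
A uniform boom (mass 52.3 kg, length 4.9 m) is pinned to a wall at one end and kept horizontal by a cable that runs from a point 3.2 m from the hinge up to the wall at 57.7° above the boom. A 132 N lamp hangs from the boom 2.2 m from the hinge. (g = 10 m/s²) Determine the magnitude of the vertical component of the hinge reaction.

Take torques about the hinge: T sin 57.7° · 3.2 = 52.3×10×2.45 + 132×2.2 = 1571.8 N·m.
So T = 1571.8 / (0.8453 × 3.2) = 581.09 N.
ΣF_y = 0: H_y = (52.3×10 + 132) − T sin 57.7° = 655 − 491.17 = 163.83 N.

|H_y| ≈ 164 N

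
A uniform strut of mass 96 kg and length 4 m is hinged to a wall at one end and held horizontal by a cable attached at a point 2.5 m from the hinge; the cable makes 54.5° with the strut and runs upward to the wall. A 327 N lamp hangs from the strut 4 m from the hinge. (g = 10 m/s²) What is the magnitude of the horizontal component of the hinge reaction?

Take torques about the hinge: T sin 54.5° · 2.5 = 96×10×2 + 327×4 = 3228 N·m.
So T = 3228 / (0.8141 × 2.5) = 1586 N.
ΣF_x = 0: H_x = T cos 54.5° = 921 N.

H_x ≈ 921 N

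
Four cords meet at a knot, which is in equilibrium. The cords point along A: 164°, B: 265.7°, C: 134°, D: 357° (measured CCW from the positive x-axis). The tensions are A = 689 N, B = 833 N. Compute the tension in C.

Resolve: ΣF_x = 689 cos 164° + 833 cos 265.7° + T_C cos 134° + T_D cos 357° = 0.
        ΣF_y = 689 sin 164° + 833 sin 265.7° + T_C sin 134° + T_D sin 357° = 0.
The known terms sum to (-724.8, -640.7) N, so -0.6947 T_C + 0.9986 T_D = 724.8 and 0.7193 T_C − 0.0523 T_D = 640.7.
Solving simultaneously: T_C = 993.8 N, T_D = 1417 N.

T_C ≈ 994 N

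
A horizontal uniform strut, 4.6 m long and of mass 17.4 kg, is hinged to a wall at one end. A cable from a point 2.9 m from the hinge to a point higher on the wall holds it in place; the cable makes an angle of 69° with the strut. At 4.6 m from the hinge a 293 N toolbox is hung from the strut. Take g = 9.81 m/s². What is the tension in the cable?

Take torques about the hinge: T sin 69° · 2.9 = 17.4×9.81×2.3 + 293×4.6 = 1740.4 N·m.
So T = 1740.4 / (0.9336 × 2.9) = 642.83 N.

T ≈ 643 N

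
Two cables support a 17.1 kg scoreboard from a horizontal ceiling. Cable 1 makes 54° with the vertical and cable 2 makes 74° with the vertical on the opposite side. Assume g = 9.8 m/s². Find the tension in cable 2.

Angles from the horizontal: cable 1 is 90° − 54° = 36°, cable 2 is 90° − 74° = 16°.
Weight W = 17.1 × 9.8 = 167.6 N acts straight down.
Horizontal: T_1 cos 36° = T_2 cos 16°  →  T_1 = 1.188 T_2.
Vertical: T_1 sin 36° + T_2 sin 16° = 167.6.
Substituting the horizontal relation into the vertical equation gives 0.974 T_2 = 167.6, so T_2 = 172 N.

T_2 ≈ 172 N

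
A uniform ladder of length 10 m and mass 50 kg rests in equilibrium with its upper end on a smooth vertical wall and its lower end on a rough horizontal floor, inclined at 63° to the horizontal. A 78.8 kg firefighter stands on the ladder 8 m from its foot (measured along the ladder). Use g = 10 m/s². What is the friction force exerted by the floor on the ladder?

Torques about the foot: N_wall · 10 sin 63° = 50×10×5 cos 63° + 78.8×10×8 cos 63° → N_wall = 448.59 N.
ΣF_x = 0: f_floor = N_wall = 448.59 N.

f ≈ 449 N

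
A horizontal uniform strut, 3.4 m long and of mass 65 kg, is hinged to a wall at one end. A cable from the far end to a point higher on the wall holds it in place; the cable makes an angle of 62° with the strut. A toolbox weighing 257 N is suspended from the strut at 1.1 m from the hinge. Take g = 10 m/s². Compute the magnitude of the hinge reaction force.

|H| ≈ 544 N

Take torques about the hinge: T sin 62° · 3.4 = 65×10×1.7 + 257×1.1 = 1387.7 N·m.
So T = 1387.7 / (0.8829 × 3.4) = 462.26 N.
ΣF_x = 0: H_x = T cos 62° = 217.02 N.
ΣF_y = 0: H_y = (65×10 + 257) − T sin 62° = 907 − 408.15 = 498.85 N.
|H| = √(H_x² + H_y²) = √((217.02)² + (498.85)²) = 544.01 N.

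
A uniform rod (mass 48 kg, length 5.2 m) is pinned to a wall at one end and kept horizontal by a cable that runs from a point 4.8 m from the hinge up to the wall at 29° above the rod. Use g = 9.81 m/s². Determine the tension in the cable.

T ≈ 526 N

Take torques about the hinge: T sin 29° · 4.8 = 48×9.81×2.6 = 1224.3 N·m.
So T = 1224.3 / (0.4848 × 4.8) = 526.1 N.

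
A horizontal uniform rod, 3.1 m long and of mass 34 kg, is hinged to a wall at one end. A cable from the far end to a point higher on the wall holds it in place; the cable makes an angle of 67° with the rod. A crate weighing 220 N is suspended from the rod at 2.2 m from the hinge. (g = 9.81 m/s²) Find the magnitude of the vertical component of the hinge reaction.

Take torques about the hinge: T sin 67° · 3.1 = 34×9.81×1.55 + 220×2.2 = 1001 N·m.
So T = 1001 / (0.9205 × 3.1) = 350.78 N.
ΣF_y = 0: H_y = (34×9.81 + 220) − T sin 67° = 553.54 − 322.9 = 230.64 N.

|H_y| ≈ 231 N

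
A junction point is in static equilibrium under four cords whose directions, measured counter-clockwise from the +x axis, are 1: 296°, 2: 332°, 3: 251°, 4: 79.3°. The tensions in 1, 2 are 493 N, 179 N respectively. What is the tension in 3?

Resolve: ΣF_x = 493 cos 296° + 179 cos 332° + T_3 cos 251° + T_4 cos 79.3° = 0.
        ΣF_y = 493 sin 296° + 179 sin 332° + T_3 sin 251° + T_4 sin 79.3° = 0.
The known terms sum to (374.2, -527.1) N, so -0.3256 T_3 + 0.1857 T_4 = -374.2 and -0.9455 T_3 + 0.9826 T_4 = 527.1.
Solving simultaneously: T_3 = 3225 N, T_4 = 3640 N.

T_3 ≈ 3220 N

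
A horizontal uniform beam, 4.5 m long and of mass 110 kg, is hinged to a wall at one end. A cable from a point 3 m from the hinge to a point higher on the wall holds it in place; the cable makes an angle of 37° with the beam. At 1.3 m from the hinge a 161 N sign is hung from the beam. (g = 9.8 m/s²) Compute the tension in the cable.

Take torques about the hinge: T sin 37° · 3 = 110×9.8×2.25 + 161×1.3 = 2634.8 N·m.
So T = 2634.8 / (0.6018 × 3) = 1459.4 N.

T ≈ 1460 N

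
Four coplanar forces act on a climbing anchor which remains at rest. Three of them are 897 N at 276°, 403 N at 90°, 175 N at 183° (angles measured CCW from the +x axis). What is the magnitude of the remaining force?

F ≈ 505 N

Sum the known components: ΣF_x = -81 N, ΣF_y = -498.2 N.
For equilibrium the remaining force must supply (−ΣF_x, −ΣF_y) = (81, 498.2) N.
Magnitude = √((81)² + (498.2)²) = 504.8 N; direction = atan2(498.2, 81) = 80.8°.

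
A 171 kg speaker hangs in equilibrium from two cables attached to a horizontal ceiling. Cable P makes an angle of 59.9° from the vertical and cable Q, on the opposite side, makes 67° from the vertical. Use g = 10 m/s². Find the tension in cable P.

T_P ≈ 1970 N

Angles from the horizontal: cable P is 90° − 59.9° = 30.1°, cable Q is 90° − 67° = 23°.
Weight W = 171 × 10 = 1710 N acts straight down.
Horizontal: T_P cos 30.1° = T_Q cos 23°  →  T_Q = 0.9399 T_P.
Vertical: T_P sin 30.1° + T_Q sin 23° = 1710.
Substituting the horizontal relation into the vertical equation gives 0.8687 T_P = 1710, so T_P = 1968 N.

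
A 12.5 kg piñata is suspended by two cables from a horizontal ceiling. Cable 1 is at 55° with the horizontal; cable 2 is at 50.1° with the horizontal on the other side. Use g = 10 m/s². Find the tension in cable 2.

Weight W = 12.5 × 10 = 125 N acts straight down.
Horizontal: T_1 cos 55° = T_2 cos 50.1°  →  T_1 = 1.118 T_2.
Vertical: T_1 sin 55° + T_2 sin 50.1° = 125.
Substituting the horizontal relation into the vertical equation gives 1.683 T_2 = 125, so T_2 = 74.26 N.

T_2 ≈ 74.3 N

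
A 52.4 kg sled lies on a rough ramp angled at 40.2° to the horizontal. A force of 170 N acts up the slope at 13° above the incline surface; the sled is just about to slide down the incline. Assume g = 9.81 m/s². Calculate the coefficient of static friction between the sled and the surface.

μ ≈ 0.469

On the verge of sliding down the incline, friction is at its maximum μN and acts up the slope.
Perpendicular to incline: N = W cos 40.2° − P sin 13° = 392.6 − 38.24 = 354.4 N.
Along incline: P cos 13° + μN = W sin 40.2° → μ = (W sin 40.2° − P cos 13°) / N = 0.4688.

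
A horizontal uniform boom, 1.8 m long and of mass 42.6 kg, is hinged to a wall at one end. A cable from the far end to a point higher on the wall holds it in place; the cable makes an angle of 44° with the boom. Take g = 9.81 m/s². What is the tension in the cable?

T ≈ 301 N

Take torques about the hinge: T sin 44° · 1.8 = 42.6×9.81×0.9 = 376.12 N·m.
So T = 376.12 / (0.6947 × 1.8) = 300.8 N.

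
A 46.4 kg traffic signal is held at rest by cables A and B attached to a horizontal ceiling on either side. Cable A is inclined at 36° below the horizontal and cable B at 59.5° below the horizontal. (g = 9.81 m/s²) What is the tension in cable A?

T_A ≈ 232 N

Weight W = 46.4 × 9.81 = 455.2 N acts straight down.
Horizontal: T_A cos 36° = T_B cos 59.5°  →  T_B = 1.594 T_A.
Vertical: T_A sin 36° + T_B sin 59.5° = 455.2.
Substituting the horizontal relation into the vertical equation gives 1.961 T_A = 455.2, so T_A = 232.1 N.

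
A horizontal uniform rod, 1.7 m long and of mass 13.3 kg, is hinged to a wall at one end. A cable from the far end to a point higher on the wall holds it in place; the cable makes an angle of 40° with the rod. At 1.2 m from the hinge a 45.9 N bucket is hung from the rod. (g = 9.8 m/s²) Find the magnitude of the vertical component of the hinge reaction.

Take torques about the hinge: T sin 40° · 1.7 = 13.3×9.8×0.85 + 45.9×1.2 = 165.87 N·m.
So T = 165.87 / (0.6428 × 1.7) = 151.79 N.
ΣF_y = 0: H_y = (13.3×9.8 + 45.9) − T sin 40° = 176.24 − 97.57 = 78.67 N.

|H_y| ≈ 78.7 N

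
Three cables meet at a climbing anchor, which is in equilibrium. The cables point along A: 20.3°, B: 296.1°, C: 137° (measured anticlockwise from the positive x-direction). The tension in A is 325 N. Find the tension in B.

Resolve: ΣF_x = 325 cos 20.3° + T_B cos 296.1° + T_C cos 137° = 0.
        ΣF_y = 325 sin 20.3° + T_B sin 296.1° + T_C sin 137° = 0.
The known terms sum to (304.8, 112.8) N, so 0.4399 T_B − 0.7314 T_C = -304.8 and -0.8980 T_B + 0.6820 T_C = -112.8.
Solving simultaneously: T_B = 813.9 N, T_C = 906.4 N.

T_B ≈ 814 N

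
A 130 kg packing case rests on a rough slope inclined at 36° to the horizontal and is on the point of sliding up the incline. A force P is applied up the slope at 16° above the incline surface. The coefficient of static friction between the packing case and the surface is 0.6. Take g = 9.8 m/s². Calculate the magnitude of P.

On the verge of sliding up the incline, friction equals μN and acts down the slope.
Perpendicular: N + P sin 16° = W cos 36° = 1031 N.
Along incline: P cos 16° = W sin 36° + μN  with W sin 36° = 748.8 N.
Solving the pair for P and N: P = 1214 N, N = 696.2 N (and f = μN = 417.7 N).

P ≈ 1210 N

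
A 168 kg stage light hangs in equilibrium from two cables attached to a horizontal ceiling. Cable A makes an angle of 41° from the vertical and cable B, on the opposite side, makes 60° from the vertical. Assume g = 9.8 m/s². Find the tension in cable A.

T_A ≈ 1450 N

Angles from the horizontal: cable A is 90° − 41° = 49°, cable B is 90° − 60° = 30°.
Weight W = 168 × 9.8 = 1646 N acts straight down.
Horizontal: T_A cos 49° = T_B cos 30°  →  T_B = 0.7576 T_A.
Vertical: T_A sin 49° + T_B sin 30° = 1646.
Substituting the horizontal relation into the vertical equation gives 1.133 T_A = 1646, so T_A = 1453 N.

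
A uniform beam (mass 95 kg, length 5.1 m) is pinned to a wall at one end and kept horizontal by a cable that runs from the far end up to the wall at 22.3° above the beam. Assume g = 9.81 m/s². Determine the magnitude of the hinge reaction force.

|H| ≈ 1230 N

Take torques about the hinge: T sin 22.3° · 5.1 = 95×9.81×2.55 = 2376.5 N·m.
So T = 2376.5 / (0.3795 × 5.1) = 1228 N.
ΣF_x = 0: H_x = T cos 22.3° = 1136.2 N.
ΣF_y = 0: H_y = (95×9.81) − T sin 22.3° = 931.95 − 465.98 = 465.98 N.
|H| = √(H_x² + H_y²) = √((1136.2)² + (465.98)²) = 1228 N.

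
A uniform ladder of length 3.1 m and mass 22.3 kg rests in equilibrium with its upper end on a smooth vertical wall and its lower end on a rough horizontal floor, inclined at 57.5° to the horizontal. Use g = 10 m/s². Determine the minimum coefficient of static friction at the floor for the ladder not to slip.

μ_min ≈ 0.319

ΣF_y = 0: N_floor = 22.3×10 = 223 N.
Torques about the foot: N_wall · 3.1 sin 57.5° = 22.3×10×1.55 cos 57.5° → N_wall = 71.033 N.
ΣF_x = 0: f_floor = N_wall = 71.033 N.
μ_min = f_floor / N_floor = 71.033 / 223 = 0.3185.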